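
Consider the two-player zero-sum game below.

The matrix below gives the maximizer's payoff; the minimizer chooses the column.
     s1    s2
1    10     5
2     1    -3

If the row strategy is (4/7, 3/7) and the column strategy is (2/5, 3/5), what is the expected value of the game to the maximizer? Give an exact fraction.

17/5

Against (2/5, 3/5), each row's expected payoff is 1: 7; 2: -7/5.
Taking the (4/7, 3/7)-weighted average: (4/7)·(7) + (3/7)·(-7/5) = 17/5.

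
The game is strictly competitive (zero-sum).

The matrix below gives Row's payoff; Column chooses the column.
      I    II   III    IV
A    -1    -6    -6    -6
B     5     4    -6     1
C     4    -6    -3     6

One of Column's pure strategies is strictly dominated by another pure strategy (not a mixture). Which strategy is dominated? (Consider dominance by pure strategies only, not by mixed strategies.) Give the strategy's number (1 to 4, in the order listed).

Column prefers columns that give Row less. Compare I with II: -6 < -1, 4 < 5, -6 < 4.
So II strictly dominates I for Column; I is strictly dominated.

1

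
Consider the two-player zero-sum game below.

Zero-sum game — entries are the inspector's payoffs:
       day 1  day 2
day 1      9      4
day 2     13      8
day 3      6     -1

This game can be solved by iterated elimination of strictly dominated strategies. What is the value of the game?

Row day 1 is strictly dominated by row day 2 (13>9, 8>4); eliminate day 1.
Row day 3 is strictly dominated by row day 2 (13>6, 8>-1); eliminate day 3.
Column day 1 is strictly dominated by day 2 for the inspectee (8<13); eliminate day 1.
Only (day 2, day 2) remains, with payoff 8.

8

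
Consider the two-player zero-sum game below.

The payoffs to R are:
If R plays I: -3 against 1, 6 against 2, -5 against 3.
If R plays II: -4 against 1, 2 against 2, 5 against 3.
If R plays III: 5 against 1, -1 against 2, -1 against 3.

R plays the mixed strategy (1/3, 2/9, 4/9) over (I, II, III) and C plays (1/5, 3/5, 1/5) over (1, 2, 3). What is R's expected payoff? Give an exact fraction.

Against (1/5, 3/5, 1/5), each row's expected payoff is I: 2; II: 7/5; III: 1/5.
Taking the (1/3, 2/9, 4/9)-weighted average: (1/3)·(2) + (2/9)·(7/5) + (4/9)·(1/5) = 16/15.

16/15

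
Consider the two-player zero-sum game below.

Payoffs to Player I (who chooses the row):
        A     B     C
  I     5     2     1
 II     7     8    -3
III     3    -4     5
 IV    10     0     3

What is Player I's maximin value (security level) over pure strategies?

The worst-case payoff for each row is I: 1, II: -3, III: -4, IV: 0.
The best of these is 1.

1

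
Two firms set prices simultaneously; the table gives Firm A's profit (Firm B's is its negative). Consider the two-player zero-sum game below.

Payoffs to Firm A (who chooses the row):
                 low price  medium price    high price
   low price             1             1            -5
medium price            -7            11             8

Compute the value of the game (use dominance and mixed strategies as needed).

Column medium price is strictly dominated by high price for Firm B (it gives Firm A more in every row).
The remaining 2×2 game on (low price, medium price) × (low price, high price) has no saddle point. Let Firm A play low price with probability p; indifference gives p − 7(1−p) = −5p + 8(1−p), so p = 5/7.
Similarly Firm B's optimal q on low price is 13/21, and the value is 1·(13/21) + (-5)·(8/21) = -9/7.

-9/7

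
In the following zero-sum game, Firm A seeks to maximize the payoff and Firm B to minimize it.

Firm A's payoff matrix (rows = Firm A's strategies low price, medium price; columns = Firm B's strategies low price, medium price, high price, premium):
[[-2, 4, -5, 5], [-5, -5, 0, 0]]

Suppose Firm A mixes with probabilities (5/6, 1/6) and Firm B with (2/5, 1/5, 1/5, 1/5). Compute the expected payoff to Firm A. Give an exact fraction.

-1/2

Against (2/5, 1/5, 1/5, 1/5), each row's expected payoff is low price: 0; medium price: -3.
Taking the (5/6, 1/6)-weighted average: (5/6)·(0) + (1/6)·(-3) = -1/2.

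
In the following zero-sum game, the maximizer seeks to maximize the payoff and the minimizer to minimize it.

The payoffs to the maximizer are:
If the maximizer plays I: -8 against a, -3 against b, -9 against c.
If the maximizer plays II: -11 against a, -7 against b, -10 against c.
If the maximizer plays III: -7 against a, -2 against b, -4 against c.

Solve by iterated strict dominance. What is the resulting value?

Row II is strictly dominated by row I (-8>-11, -3>-7, -9>-10); eliminate II.
Column b is strictly dominated by a for the minimizer (-8<-3, -7<-2); eliminate b.
Row I is strictly dominated by row III (-7>-8, -4>-9); eliminate I.
Column c is strictly dominated by a for the minimizer (-7<-4); eliminate c.
Only (III, a) remains, with payoff -7.

-7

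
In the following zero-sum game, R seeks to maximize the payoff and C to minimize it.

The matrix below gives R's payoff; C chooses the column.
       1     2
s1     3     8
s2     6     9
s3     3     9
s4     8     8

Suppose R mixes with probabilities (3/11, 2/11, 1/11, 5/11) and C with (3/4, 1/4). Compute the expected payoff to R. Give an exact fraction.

Against (3/4, 1/4), each row's expected payoff is s1: 17/4; s2: 27/4; s3: 9/2; s4: 8.
Taking the (3/11, 2/11, 1/11, 5/11)-weighted average: (3/11)·(17/4) + (2/11)·(27/4) + (1/11)·(9/2) + (5/11)·(8) = 283/44.

283/44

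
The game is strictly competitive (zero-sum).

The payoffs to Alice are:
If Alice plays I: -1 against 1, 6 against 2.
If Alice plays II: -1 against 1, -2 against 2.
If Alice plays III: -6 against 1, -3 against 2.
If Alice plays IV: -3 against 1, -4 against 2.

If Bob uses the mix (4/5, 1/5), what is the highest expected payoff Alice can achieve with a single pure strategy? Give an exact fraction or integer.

I: (-1)·(4/5) + (6)·(1/5) = 2/5.
II: (-1)·(4/5) + (-2)·(1/5) = -6/5.
III: (-6)·(4/5) + (-3)·(1/5) = -27/5.
IV: (-3)·(4/5) + (-4)·(1/5) = -16/5.
The best pure response is I with expected payoff 2/5.

2/5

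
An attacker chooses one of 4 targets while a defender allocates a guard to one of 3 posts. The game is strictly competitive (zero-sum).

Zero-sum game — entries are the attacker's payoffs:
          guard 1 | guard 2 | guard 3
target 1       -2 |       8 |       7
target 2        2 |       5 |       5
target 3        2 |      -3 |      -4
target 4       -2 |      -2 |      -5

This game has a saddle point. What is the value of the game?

Row minima: -2, 2, -4, -5 → the attacker's maximin is 2.
Column maxima: 2, 8, 7 → the defender's minimax is 2.
They coincide at (target 2, guard 1), so the value is 2.

2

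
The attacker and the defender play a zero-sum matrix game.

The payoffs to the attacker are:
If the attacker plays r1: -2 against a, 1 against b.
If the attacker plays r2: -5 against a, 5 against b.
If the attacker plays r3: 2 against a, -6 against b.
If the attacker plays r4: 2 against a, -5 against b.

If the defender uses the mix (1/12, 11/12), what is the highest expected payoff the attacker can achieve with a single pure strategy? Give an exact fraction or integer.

25/6

r1: (-2)·(1/12) + (1)·(11/12) = 3/4.
r2: (-5)·(1/12) + (5)·(11/12) = 25/6.
r3: (2)·(1/12) + (-6)·(11/12) = -16/3.
r4: (2)·(1/12) + (-5)·(11/12) = -53/12.
The best pure response is r2 with expected payoff 25/6.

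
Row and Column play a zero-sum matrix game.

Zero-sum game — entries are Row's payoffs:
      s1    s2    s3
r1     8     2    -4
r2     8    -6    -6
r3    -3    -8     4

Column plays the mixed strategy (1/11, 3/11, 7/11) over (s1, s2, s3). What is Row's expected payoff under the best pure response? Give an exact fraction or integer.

r1: (8)·(1/11) + (2)·(3/11) + (-4)·(7/11) = -14/11.
r2: (8)·(1/11) + (-6)·(3/11) + (-6)·(7/11) = -52/11.
r3: (-3)·(1/11) + (-8)·(3/11) + (4)·(7/11) = 1/11.
The best pure response is r3 with expected payoff 1/11.

1/11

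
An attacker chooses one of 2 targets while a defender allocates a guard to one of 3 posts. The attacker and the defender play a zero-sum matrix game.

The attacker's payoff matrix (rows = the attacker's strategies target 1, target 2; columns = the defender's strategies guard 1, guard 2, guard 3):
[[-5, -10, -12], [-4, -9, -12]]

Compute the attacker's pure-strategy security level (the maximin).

-12

The worst-case payoff for each row is target 1: -12, target 2: -12.
The best of these is -12.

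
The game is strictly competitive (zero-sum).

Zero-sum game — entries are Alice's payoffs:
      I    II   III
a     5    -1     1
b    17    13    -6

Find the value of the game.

Column I is strictly dominated by II for Bob (it gives Alice more in every row).
The remaining 2×2 game on (a, b) × (II, III) has no saddle point. Let Alice play a with probability p; indifference gives −p + 13(1−p) = p − 6(1−p), so p = 19/21.
Similarly Bob's optimal q on II is 1/3, and the value is -1·(1/3) + (1)·(2/3) = 1/3.

1/3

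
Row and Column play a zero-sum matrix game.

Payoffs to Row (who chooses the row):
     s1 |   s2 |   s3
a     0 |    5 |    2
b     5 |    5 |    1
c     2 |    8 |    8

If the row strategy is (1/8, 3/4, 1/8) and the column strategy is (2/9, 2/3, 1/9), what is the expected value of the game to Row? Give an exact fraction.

Against (2/9, 2/3, 1/9), each row's expected payoff is a: 32/9; b: 41/9; c: 20/3.
Taking the (1/8, 3/4, 1/8)-weighted average: (1/8)·(32/9) + (3/4)·(41/9) + (1/8)·(20/3) = 169/36.

169/36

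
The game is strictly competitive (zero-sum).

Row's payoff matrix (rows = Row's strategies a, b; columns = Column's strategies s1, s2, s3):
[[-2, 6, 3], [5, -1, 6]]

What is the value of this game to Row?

2

Column s3 is strictly dominated by s1 for Column (it gives Row more in every row).
The remaining 2×2 game on (a, b) × (s1, s2) has no saddle point. Let Row play a with probability p; indifference gives −2p + 5(1−p) = 6p − (1−p), so p = 3/7.
Similarly Column's optimal q on s1 is 1/2, and the value is -2·(1/2) + (6)·(1/2) = 2.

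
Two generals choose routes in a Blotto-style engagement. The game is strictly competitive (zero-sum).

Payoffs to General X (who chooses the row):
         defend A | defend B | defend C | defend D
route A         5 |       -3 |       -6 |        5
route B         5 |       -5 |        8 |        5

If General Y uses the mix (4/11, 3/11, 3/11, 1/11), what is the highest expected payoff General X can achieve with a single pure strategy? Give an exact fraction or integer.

34/11

route A: (5)·(4/11) + (-3)·(3/11) + (-6)·(3/11) + (5)·(1/11) = -2/11.
route B: (5)·(4/11) + (-5)·(3/11) + (8)·(3/11) + (5)·(1/11) = 34/11.
The best pure response is route B with expected payoff 34/11.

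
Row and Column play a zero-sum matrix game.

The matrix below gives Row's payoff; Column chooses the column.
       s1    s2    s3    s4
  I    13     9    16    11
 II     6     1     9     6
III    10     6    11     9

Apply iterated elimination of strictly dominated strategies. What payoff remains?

9

Column s3 is strictly dominated by s1 for Column (13<16, 6<9, 10<11); eliminate s3.
Column s1 is strictly dominated by s2 for Column (9<13, 1<6, 6<10); eliminate s1.
Column s4 is strictly dominated by s2 for Column (9<11, 1<6, 6<9); eliminate s4.
Row II is strictly dominated by row I (9>1); eliminate II.
Row III is strictly dominated by row I (9>6); eliminate III.
Only (I, s2) remains, with payoff 9.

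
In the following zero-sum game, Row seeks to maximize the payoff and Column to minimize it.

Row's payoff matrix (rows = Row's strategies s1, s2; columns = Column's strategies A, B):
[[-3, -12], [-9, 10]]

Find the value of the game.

-69/14

Row minima are -12 and -9, so Row's maximin is -9; column maxima are -3 and 10, so Column's minimax is -3. These differ, so the equilibrium is in mixed strategies.
Let Row play s1 with probability p. Column is indifferent when −3p − 9(1−p) = −12p + 10(1−p), giving p = 19/28.
Let Column play A with probability q. Row is indifferent when −3q − 12(1−q) = −9q + 10(1−q), giving q = 11/14.
The value is -3·(11/14) + (-12)·(3/14) = -69/14.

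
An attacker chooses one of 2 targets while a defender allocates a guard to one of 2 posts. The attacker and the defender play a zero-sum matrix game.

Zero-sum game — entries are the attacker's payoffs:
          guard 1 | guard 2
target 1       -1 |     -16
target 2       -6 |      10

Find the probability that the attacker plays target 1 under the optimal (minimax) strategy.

Row minima are -16 and -6, so the attacker's maximin is -6; column maxima are -1 and 10, so the defender's minimax is -1. These differ, so the equilibrium is in mixed strategies.
Let the attacker play target 1 with probability p. The defender is indifferent when −p − 6(1−p) = −16p + 10(1−p), giving p = 16/31.

16/31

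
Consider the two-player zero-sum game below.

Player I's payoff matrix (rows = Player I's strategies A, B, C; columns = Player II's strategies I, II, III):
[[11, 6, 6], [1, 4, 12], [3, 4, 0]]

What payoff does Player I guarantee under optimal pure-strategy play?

Row minima: 6, 1, 0 → Player I's maximin is 6.
Column maxima: 11, 6, 12 → Player II's minimax is 6.
They coincide at (A, II), so the value is 6.

6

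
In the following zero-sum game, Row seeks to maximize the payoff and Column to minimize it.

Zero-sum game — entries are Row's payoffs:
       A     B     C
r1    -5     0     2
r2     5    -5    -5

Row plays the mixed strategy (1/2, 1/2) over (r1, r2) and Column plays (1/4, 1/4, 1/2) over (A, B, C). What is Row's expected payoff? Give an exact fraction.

-11/8

Against (1/4, 1/4, 1/2), each row's expected payoff is r1: -1/4; r2: -5/2.
Taking the (1/2, 1/2)-weighted average: (1/2)·(-1/4) + (1/2)·(-5/2) = -11/8.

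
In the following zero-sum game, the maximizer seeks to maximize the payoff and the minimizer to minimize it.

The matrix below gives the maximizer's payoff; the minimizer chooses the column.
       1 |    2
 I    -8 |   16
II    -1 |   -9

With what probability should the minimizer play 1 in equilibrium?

25/32

Row minima are -8 and -9, so the maximizer's maximin is -8; column maxima are -1 and 16, so the minimizer's minimax is -1. These differ, so the equilibrium is in mixed strategies.
Let the minimizer play 1 with probability q. The maximizer is indifferent when −8q + 16(1−q) = −q − 9(1−q), giving q = 25/32.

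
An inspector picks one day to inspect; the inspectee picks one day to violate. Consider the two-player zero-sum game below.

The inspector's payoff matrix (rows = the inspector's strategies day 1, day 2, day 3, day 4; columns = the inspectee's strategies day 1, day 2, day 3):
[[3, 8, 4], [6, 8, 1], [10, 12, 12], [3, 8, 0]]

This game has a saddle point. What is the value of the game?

Row minima: 3, 1, 10, 0 → the inspector's maximin is 10.
Column maxima: 10, 12, 12 → the inspectee's minimax is 10.
They coincide at (day 3, day 1), so the value is 10.

10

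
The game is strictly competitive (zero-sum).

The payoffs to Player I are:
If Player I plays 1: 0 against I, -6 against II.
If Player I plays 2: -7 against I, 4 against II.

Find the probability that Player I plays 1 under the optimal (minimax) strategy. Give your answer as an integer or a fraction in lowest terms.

Row minima are -6 and -7, so Player I's maximin is -6; column maxima are 0 and 4, so Player II's minimax is 0. These differ, so the equilibrium is in mixed strategies.
Let Player I play 1 with probability p. Player II is indifferent when −7(1−p) = −6p + 4(1−p), giving p = 11/17.

11/17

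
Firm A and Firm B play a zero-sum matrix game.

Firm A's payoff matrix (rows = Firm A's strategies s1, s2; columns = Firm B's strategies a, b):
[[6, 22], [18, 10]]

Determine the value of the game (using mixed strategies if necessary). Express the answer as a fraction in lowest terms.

Row minima are 6 and 10, so Firm A's maximin is 10; column maxima are 18 and 22, so Firm B's minimax is 18. These differ, so the equilibrium is in mixed strategies.
Let Firm A play s1 with probability p. Firm B is indifferent when 6p + 18(1−p) = 22p + 10(1−p), giving p = 1/3.
Let Firm B play a with probability q. Firm A is indifferent when 6q + 22(1−q) = 18q + 10(1−q), giving q = 1/2.
The value is 6·(1/2) + (22)·(1/2) = 14.

14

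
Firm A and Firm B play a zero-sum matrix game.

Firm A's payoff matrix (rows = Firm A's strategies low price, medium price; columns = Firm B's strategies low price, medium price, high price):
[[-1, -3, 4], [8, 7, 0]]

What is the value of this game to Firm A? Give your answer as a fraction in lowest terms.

Column low price is strictly dominated by medium price for Firm B (it gives Firm A more in every row).
The remaining 2×2 game on (low price, medium price) × (medium price, high price) has no saddle point. Let Firm A play low price with probability p; indifference gives −3p + 7(1−p) = 4p, so p = 1/2.
Similarly Firm B's optimal q on medium price is 2/7, and the value is -3·(2/7) + (4)·(5/7) = 2.

2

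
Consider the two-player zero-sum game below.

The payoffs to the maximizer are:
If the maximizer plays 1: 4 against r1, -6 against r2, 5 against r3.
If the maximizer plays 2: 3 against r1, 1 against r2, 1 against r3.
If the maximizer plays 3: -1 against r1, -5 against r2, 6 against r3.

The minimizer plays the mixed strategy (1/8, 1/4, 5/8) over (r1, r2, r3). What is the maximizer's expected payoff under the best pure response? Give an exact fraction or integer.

19/8

1: (4)·(1/8) + (-6)·(1/4) + (5)·(5/8) = 17/8.
2: (3)·(1/8) + (1)·(1/4) + (1)·(5/8) = 5/4.
3: (-1)·(1/8) + (-5)·(1/4) + (6)·(5/8) = 19/8.
The best pure response is 3 with expected payoff 19/8.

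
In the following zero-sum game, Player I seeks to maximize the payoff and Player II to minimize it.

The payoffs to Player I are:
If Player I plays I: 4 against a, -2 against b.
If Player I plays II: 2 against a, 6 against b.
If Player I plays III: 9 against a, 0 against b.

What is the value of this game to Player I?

54/13

Row I is strictly dominated by row III, so Player I never plays it.
The remaining 2×2 game on (II, III) × (a, b) has no saddle point. Let Player I play II with probability p; indifference gives 2p + 9(1−p) = 6p, so p = 9/13.
Similarly Player II's optimal q on a is 6/13, and the value is 2·(6/13) + (6)·(7/13) = 54/13.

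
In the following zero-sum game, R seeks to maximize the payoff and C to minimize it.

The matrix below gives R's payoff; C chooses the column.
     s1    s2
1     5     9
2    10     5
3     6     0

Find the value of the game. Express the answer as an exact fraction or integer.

Row 3 is strictly dominated by row 2, so R never plays it.
The remaining 2×2 game on (1, 2) × (s1, s2) has no saddle point. Let R play 1 with probability p; indifference gives 5p + 10(1−p) = 9p + 5(1−p), so p = 5/9.
Similarly C's optimal q on s1 is 4/9, and the value is 5·(4/9) + (9)·(5/9) = 65/9.

65/9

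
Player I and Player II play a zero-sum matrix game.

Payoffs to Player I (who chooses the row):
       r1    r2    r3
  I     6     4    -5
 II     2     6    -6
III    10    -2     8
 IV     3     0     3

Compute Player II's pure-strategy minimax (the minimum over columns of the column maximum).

6

The worst case (largest entry) in each column is r1: 10, r2: 6, r3: 8.
The best (smallest) of these is 6.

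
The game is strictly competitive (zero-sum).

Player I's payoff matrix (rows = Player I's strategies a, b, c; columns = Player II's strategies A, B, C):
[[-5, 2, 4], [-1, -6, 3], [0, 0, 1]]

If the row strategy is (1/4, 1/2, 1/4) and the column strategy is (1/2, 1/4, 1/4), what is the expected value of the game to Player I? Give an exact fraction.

-13/16

Against (1/2, 1/4, 1/4), each row's expected payoff is a: -1; b: -5/4; c: 1/4.
Taking the (1/4, 1/2, 1/4)-weighted average: (1/4)·(-1) + (1/2)·(-5/4) + (1/4)·(1/4) = -13/16.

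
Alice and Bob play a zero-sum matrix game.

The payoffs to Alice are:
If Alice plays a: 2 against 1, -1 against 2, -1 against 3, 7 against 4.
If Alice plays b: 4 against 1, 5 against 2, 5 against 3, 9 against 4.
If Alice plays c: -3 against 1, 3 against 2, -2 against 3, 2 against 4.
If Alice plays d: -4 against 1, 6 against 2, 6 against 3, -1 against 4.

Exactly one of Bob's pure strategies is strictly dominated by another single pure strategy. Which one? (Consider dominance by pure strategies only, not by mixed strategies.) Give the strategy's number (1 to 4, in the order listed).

4

Bob prefers columns that give Alice less. Compare 4 with 1: 2 < 7, 4 < 9, -3 < 2, -4 < -1.
So 1 strictly dominates 4 for Bob; 4 is strictly dominated.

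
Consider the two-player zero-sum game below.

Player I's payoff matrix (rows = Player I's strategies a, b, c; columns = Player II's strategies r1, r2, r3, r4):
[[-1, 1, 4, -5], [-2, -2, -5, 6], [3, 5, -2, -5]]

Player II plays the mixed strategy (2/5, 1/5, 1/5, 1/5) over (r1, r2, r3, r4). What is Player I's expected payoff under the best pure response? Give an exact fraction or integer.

a: (-1)·(2/5) + (1)·(1/5) + (4)·(1/5) + (-5)·(1/5) = -2/5.
b: (-2)·(2/5) + (-2)·(1/5) + (-5)·(1/5) + (6)·(1/5) = -1.
c: (3)·(2/5) + (5)·(1/5) + (-2)·(1/5) + (-5)·(1/5) = 4/5.
The best pure response is c with expected payoff 4/5.

4/5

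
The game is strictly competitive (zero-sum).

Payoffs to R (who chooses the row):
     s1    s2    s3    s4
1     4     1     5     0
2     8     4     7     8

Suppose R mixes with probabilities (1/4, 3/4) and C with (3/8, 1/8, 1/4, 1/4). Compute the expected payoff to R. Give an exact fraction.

Against (3/8, 1/8, 1/4, 1/4), each row's expected payoff is 1: 23/8; 2: 29/4.
Taking the (1/4, 3/4)-weighted average: (1/4)·(23/8) + (3/4)·(29/4) = 197/32.

197/32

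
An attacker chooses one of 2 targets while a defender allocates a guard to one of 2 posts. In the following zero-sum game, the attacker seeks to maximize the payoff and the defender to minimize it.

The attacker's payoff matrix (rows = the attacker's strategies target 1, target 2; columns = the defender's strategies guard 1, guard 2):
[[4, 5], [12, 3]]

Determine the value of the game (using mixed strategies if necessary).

Row minima are 4 and 3, so the attacker's maximin is 4; column maxima are 12 and 5, so the defender's minimax is 5. These differ, so the equilibrium is in mixed strategies.
Let the attacker play target 1 with probability p. The defender is indifferent when 4p + 12(1−p) = 5p + 3(1−p), giving p = 9/10.
Let the defender play guard 1 with probability q. The attacker is indifferent when 4q + 5(1−q) = 12q + 3(1−q), giving q = 1/5.
The value is 4·(1/5) + (5)·(4/5) = 24/5.

24/5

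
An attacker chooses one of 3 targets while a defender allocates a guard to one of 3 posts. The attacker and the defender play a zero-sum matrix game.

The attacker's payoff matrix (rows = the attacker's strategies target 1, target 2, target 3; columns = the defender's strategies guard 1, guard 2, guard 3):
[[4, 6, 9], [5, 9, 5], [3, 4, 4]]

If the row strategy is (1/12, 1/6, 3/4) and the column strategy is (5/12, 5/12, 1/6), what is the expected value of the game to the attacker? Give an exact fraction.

205/48

Against (5/12, 5/12, 1/6), each row's expected payoff is target 1: 17/3; target 2: 20/3; target 3: 43/12.
Taking the (1/12, 1/6, 3/4)-weighted average: (1/12)·(17/3) + (1/6)·(20/3) + (3/4)·(43/12) = 205/48.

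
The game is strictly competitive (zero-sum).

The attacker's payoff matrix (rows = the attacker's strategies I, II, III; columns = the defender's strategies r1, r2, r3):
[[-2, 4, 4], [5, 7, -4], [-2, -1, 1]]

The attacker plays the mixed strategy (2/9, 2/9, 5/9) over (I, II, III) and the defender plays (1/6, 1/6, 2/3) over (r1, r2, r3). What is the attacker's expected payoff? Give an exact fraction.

11/18

Against (1/6, 1/6, 2/3), each row's expected payoff is I: 3; II: -2/3; III: 1/6.
Taking the (2/9, 2/9, 5/9)-weighted average: (2/9)·(3) + (2/9)·(-2/3) + (5/9)·(1/6) = 11/18.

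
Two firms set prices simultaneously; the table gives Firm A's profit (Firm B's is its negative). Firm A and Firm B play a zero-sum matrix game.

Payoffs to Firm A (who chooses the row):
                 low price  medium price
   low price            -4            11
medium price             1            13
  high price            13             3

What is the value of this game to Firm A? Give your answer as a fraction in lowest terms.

83/11

Row low price is strictly dominated by row medium price, so Firm A never plays it.
The remaining 2×2 game on (medium price, high price) × (low price, medium price) has no saddle point. Let Firm A play medium price with probability p; indifference gives p + 13(1−p) = 13p + 3(1−p), so p = 5/11.
Similarly Firm B's optimal q on low price is 5/11, and the value is 1·(5/11) + (13)·(6/11) = 83/11.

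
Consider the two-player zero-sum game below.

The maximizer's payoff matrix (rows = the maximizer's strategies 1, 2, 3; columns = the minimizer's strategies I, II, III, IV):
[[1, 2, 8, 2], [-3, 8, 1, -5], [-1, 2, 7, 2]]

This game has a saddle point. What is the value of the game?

Row minima: 1, -5, -1 → the maximizer's maximin is 1.
Column maxima: 1, 8, 8, 2 → the minimizer's minimax is 1.
They coincide at (1, I), so the value is 1.

1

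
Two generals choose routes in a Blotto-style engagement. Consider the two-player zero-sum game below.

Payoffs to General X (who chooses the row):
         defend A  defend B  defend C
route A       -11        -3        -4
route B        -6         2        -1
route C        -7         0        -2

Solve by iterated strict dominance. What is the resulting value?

Column defend B is strictly dominated by defend A for General Y (-11<-3, -6<2, -7<0); eliminate defend B.
Column defend C is strictly dominated by defend A for General Y (-11<-4, -6<-1, -7<-2); eliminate defend C.
Row route A is strictly dominated by row route B (-6>-11); eliminate route A.
Row route C is strictly dominated by row route B (-6>-7); eliminate route C.
Only (route B, defend A) remains, with payoff -6.

-6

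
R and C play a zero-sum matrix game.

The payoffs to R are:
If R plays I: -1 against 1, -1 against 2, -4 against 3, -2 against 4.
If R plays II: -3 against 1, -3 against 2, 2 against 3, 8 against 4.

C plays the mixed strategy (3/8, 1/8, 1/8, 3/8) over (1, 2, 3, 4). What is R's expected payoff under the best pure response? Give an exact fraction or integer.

7/4

I: (-1)·(3/8) + (-1)·(1/8) + (-4)·(1/8) + (-2)·(3/8) = -7/4.
II: (-3)·(3/8) + (-3)·(1/8) + (2)·(1/8) + (8)·(3/8) = 7/4.
The best pure response is II with expected payoff 7/4.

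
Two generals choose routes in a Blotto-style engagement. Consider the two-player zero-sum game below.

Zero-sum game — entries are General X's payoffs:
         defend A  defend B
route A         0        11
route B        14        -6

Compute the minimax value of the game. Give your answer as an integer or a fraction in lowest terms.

Row minima are 0 and -6, so General X's maximin is 0; column maxima are 14 and 11, so General Y's minimax is 11. These differ, so the equilibrium is in mixed strategies.
Let General X play route A with probability p. General Y is indifferent when 14(1−p) = 11p − 6(1−p), giving p = 20/31.
Let General Y play defend A with probability q. General X is indifferent when 11(1−q) = 14q − 6(1−q), giving q = 17/31.
The value is 0·(17/31) + (11)·(14/31) = 154/31.

154/31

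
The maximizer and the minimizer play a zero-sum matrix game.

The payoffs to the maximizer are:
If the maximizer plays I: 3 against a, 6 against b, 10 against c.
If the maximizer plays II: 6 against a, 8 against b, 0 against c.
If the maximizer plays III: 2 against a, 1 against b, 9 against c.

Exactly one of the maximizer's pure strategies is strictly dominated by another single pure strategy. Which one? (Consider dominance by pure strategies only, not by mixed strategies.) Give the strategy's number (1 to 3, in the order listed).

Compare III with I: 3 > 2, 6 > 1, 10 > 9.
So I strictly dominates III for the maximizer; III is strictly dominated.

3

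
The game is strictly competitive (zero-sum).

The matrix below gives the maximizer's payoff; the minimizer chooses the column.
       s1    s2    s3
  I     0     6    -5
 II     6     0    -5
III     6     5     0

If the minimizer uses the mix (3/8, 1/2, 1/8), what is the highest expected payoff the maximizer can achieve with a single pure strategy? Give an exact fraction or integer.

19/4

I: (0)·(3/8) + (6)·(1/2) + (-5)·(1/8) = 19/8.
II: (6)·(3/8) + (0)·(1/2) + (-5)·(1/8) = 13/8.
III: (6)·(3/8) + (5)·(1/2) + (0)·(1/8) = 19/4.
The best pure response is III with expected payoff 19/4.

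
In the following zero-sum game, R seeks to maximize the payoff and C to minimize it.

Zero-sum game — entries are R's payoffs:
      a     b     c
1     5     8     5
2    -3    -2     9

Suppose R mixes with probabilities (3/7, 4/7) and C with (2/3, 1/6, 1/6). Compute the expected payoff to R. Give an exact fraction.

Against (2/3, 1/6, 1/6), each row's expected payoff is 1: 11/2; 2: -5/6.
Taking the (3/7, 4/7)-weighted average: (3/7)·(11/2) + (4/7)·(-5/6) = 79/42.

79/42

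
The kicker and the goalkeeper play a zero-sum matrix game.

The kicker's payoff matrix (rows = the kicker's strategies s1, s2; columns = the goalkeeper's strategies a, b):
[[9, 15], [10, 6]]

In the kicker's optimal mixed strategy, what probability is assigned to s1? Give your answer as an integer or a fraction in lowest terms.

Row minima are 9 and 6, so the kicker's maximin is 9; column maxima are 10 and 15, so the goalkeeper's minimax is 10. These differ, so the equilibrium is in mixed strategies.
Let the kicker play s1 with probability p. The goalkeeper is indifferent when 9p + 10(1−p) = 15p + 6(1−p), giving p = 2/5.

2/5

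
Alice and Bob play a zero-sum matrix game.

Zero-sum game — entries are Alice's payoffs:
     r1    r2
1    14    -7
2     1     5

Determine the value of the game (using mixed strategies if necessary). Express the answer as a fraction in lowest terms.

77/25

Row minima are -7 and 1, so Alice's maximin is 1; column maxima are 14 and 5, so Bob's minimax is 5. These differ, so the equilibrium is in mixed strategies.
Let Alice play 1 with probability p. Bob is indifferent when 14p + (1−p) = −7p + 5(1−p), giving p = 4/25.
Let Bob play r1 with probability q. Alice is indifferent when 14q − 7(1−q) = q + 5(1−q), giving q = 12/25.
The value is 14·(12/25) + (-7)·(13/25) = 77/25.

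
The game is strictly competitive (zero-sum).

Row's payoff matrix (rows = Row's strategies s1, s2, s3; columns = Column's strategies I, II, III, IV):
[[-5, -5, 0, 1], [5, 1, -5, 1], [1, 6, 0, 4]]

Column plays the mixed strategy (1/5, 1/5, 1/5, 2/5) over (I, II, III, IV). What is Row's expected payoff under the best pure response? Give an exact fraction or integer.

s1: (-5)·(1/5) + (-5)·(1/5) + (0)·(1/5) + (1)·(2/5) = -8/5.
s2: (5)·(1/5) + (1)·(1/5) + (-5)·(1/5) + (1)·(2/5) = 3/5.
s3: (1)·(1/5) + (6)·(1/5) + (0)·(1/5) + (4)·(2/5) = 3.
The best pure response is s3 with expected payoff 3.

3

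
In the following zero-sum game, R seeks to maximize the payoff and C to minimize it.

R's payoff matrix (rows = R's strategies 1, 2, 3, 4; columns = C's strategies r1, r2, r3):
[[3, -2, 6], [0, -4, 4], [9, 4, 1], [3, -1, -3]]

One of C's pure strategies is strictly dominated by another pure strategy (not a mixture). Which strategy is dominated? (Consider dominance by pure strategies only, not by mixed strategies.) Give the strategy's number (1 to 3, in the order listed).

1

C prefers columns that give R less. Compare r1 with r2: -2 < 3, -4 < 0, 4 < 9, -1 < 3.
So r2 strictly dominates r1 for C; r1 is strictly dominated.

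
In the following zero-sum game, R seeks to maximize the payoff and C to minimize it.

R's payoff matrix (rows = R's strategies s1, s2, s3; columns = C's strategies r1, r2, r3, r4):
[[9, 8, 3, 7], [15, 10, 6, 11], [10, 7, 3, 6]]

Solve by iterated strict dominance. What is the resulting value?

6

Column r1 is strictly dominated by r2 for C (8<9, 10<15, 7<10); eliminate r1.
Row s3 is strictly dominated by row s2 (10>7, 6>3, 11>6); eliminate s3.
Row s1 is strictly dominated by row s2 (10>8, 6>3, 11>7); eliminate s1.
Column r4 is strictly dominated by r2 for C (10<11); eliminate r4.
Column r2 is strictly dominated by r3 for C (6<10); eliminate r2.
Only (s2, r3) remains, with payoff 6.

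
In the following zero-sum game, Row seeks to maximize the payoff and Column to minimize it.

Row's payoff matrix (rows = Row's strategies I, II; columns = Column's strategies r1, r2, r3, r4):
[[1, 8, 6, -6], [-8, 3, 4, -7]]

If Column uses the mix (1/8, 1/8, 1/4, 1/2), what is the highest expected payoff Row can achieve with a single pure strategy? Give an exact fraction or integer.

-3/8

I: (1)·(1/8) + (8)·(1/8) + (6)·(1/4) + (-6)·(1/2) = -3/8.
II: (-8)·(1/8) + (3)·(1/8) + (4)·(1/4) + (-7)·(1/2) = -25/8.
The best pure response is I with expected payoff -3/8.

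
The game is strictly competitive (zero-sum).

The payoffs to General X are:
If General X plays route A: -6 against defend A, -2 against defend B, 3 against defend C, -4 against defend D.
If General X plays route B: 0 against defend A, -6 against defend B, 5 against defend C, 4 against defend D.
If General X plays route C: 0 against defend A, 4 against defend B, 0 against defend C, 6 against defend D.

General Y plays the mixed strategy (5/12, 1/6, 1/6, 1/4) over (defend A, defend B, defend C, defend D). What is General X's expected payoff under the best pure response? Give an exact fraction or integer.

route A: (-6)·(5/12) + (-2)·(1/6) + (3)·(1/6) + (-4)·(1/4) = -10/3.
route B: (0)·(5/12) + (-6)·(1/6) + (5)·(1/6) + (4)·(1/4) = 5/6.
route C: (0)·(5/12) + (4)·(1/6) + (0)·(1/6) + (6)·(1/4) = 13/6.
The best pure response is route C with expected payoff 13/6.

13/6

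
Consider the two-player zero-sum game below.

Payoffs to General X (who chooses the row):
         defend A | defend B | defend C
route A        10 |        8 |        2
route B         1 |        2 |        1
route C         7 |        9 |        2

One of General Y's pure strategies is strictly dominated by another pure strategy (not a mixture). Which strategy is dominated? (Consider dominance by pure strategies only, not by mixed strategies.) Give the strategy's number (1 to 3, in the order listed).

General Y prefers columns that give General X less. Compare defend B with defend C: 2 < 8, 1 < 2, 2 < 9.
So defend C strictly dominates defend B for General Y; defend B is strictly dominated.

2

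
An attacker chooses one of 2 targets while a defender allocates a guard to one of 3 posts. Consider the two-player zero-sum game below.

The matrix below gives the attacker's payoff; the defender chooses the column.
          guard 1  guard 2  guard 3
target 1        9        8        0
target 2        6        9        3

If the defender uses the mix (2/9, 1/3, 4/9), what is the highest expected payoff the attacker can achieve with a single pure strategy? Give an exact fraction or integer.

target 1: (9)·(2/9) + (8)·(1/3) + (0)·(4/9) = 14/3.
target 2: (6)·(2/9) + (9)·(1/3) + (3)·(4/9) = 17/3.
The best pure response is target 2 with expected payoff 17/3.

17/3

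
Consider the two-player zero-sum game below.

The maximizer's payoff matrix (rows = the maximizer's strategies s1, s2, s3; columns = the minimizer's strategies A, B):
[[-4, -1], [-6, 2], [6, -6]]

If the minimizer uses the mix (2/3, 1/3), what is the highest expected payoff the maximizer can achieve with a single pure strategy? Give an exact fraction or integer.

s1: (-4)·(2/3) + (-1)·(1/3) = -3.
s2: (-6)·(2/3) + (2)·(1/3) = -10/3.
s3: (6)·(2/3) + (-6)·(1/3) = 2.
The best pure response is s3 with expected payoff 2.

2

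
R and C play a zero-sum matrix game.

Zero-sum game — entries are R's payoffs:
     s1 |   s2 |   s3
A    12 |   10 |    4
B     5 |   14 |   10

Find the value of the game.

Column s2 is strictly dominated by s3 for C (it gives R more in every row).
The remaining 2×2 game on (A, B) × (s1, s3) has no saddle point. Let R play A with probability p; indifference gives 12p + 5(1−p) = 4p + 10(1−p), so p = 5/13.
Similarly C's optimal q on s1 is 6/13, and the value is 12·(6/13) + (4)·(7/13) = 100/13.

100/13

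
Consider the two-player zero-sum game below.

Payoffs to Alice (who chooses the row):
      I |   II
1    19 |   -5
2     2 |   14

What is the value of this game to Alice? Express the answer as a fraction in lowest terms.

23/3

Row minima are -5 and 2, so Alice's maximin is 2; column maxima are 19 and 14, so Bob's minimax is 14. These differ, so the equilibrium is in mixed strategies.
Let Alice play 1 with probability p. Bob is indifferent when 19p + 2(1−p) = −5p + 14(1−p), giving p = 1/3.
Let Bob play I with probability q. Alice is indifferent when 19q − 5(1−q) = 2q + 14(1−q), giving q = 19/36.
The value is 19·(19/36) + (-5)·(17/36) = 23/3.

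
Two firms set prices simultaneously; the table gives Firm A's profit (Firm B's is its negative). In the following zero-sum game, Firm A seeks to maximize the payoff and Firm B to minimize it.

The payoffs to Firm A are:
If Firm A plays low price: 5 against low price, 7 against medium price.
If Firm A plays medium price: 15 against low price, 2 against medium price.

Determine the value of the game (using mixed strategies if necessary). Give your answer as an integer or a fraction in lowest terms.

Row minima are 5 and 2, so Firm A's maximin is 5; column maxima are 15 and 7, so Firm B's minimax is 7. These differ, so the equilibrium is in mixed strategies.
Let Firm A play low price with probability p. Firm B is indifferent when 5p + 15(1−p) = 7p + 2(1−p), giving p = 13/15.
Let Firm B play low price with probability q. Firm A is indifferent when 5q + 7(1−q) = 15q + 2(1−q), giving q = 1/3.
The value is 5·(1/3) + (7)·(2/3) = 19/3.

19/3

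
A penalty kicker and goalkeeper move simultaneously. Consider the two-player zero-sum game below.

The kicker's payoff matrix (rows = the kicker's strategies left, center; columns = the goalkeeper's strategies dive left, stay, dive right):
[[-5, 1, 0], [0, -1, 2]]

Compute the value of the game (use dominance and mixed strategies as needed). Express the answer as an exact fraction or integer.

-5/7

Column dive right is strictly dominated by dive left for the goalkeeper (it gives the kicker more in every row).
The remaining 2×2 game on (left, center) × (dive left, stay) has no saddle point. Let the kicker play left with probability p; indifference gives −5p = p − (1−p), so p = 1/7.
Similarly the goalkeeper's optimal q on dive left is 2/7, and the value is -5·(2/7) + (1)·(5/7) = -5/7.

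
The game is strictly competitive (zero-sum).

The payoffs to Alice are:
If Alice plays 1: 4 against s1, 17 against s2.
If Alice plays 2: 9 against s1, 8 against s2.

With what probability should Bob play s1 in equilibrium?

Row minima are 4 and 8, so Alice's maximin is 8; column maxima are 9 and 17, so Bob's minimax is 9. These differ, so the equilibrium is in mixed strategies.
Let Bob play s1 with probability q. Alice is indifferent when 4q + 17(1−q) = 9q + 8(1−q), giving q = 9/14.

9/14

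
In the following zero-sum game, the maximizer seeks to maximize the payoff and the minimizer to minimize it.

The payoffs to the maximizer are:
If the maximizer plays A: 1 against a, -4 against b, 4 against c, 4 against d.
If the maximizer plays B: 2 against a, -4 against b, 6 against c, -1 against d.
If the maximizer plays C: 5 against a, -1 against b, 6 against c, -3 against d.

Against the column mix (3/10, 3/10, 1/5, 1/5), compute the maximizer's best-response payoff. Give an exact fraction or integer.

9/5

A: (1)·(3/10) + (-4)·(3/10) + (4)·(1/5) + (4)·(1/5) = 7/10.
B: (2)·(3/10) + (-4)·(3/10) + (6)·(1/5) + (-1)·(1/5) = 2/5.
C: (5)·(3/10) + (-1)·(3/10) + (6)·(1/5) + (-3)·(1/5) = 9/5.
The best pure response is C with expected payoff 9/5.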